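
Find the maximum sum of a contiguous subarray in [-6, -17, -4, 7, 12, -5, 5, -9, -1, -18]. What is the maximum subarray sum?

Using Kadane's algorithm on [-6, -17, -4, 7, 12, -5, 5, -9, -1, -18]:

Scanning through the array:
Position 1 (value -17): max_ending_here = -17, max_so_far = -6
Position 2 (value -4): max_ending_here = -4, max_so_far = -4
Position 3 (value 7): max_ending_here = 7, max_so_far = 7
Position 4 (value 12): max_ending_here = 19, max_so_far = 19
Position 5 (value -5): max_ending_here = 14, max_so_far = 19
Position 6 (value 5): max_ending_here = 19, max_so_far = 19
Position 7 (value -9): max_ending_here = 10, max_so_far = 19
Position 8 (value -1): max_ending_here = 9, max_so_far = 19
Position 9 (value -18): max_ending_here = -9, max_so_far = 19

Maximum subarray: [7, 12]
Maximum sum: 19

The maximum subarray is [7, 12] with sum 19. This subarray runs from index 3 to index 4.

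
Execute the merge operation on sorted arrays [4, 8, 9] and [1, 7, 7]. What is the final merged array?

Merging process:

Compare 4 vs 1: take 1 from right. Merged: [1]
Compare 4 vs 7: take 4 from left. Merged: [1, 4]
Compare 8 vs 7: take 7 from right. Merged: [1, 4, 7]
Compare 8 vs 7: take 7 from right. Merged: [1, 4, 7, 7]
Append remaining from left: [8, 9]. Merged: [1, 4, 7, 7, 8, 9]

Final merged array: [1, 4, 7, 7, 8, 9]
Total comparisons: 4

The merged array is [1, 4, 7, 7, 8, 9], requiring 4 comparisons. The merge step runs in O(n) time where n is the total number of elements.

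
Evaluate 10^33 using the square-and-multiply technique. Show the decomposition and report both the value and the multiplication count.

Computing 10^33 by squaring (build up from 10^1; each line after the first costs one multiplication):

10^1 = 10
10^2 = (10^1)^2 = 10^2 = 100
10^4 = (10^2)^2 = 100^2 = 10000
10^8 = (10^4)^2 = 10000^2 = 100000000
10^16 = (10^8)^2 = 100000000^2 = 10000000000000000
10^32 = (10^16)^2 = 10000000000000000^2 = 100000000000000000000000000000000
10^33 = 10 * 10^32 = 10 * 100000000000000000000000000000000 = 1000000000000000000000000000000000

Result: 1000000000000000000000000000000000
Multiplications needed: 6 (6 lines after 10^1)

10^33 = 1000000000000000000000000000000000. Using exponentiation by squaring, this requires 6 multiplications. The key idea: if the exponent is even, square the half-power; if odd, multiply by the base once.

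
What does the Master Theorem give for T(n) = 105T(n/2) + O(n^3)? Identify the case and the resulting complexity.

Master Theorem for T(n) = 105T(n/2) + O(n^3):

a = 105, b = 2, c = 3
log_b(a) = log_2(105) = 6.7142

Case 1: c = 3 < log_2(105) = 6.7142
T(n) = O(n^(log_2 105))

For T(n) = 105T(n/2) + O(n^3): log_2(105) = 6.7142. This is Case 1 of the Master Theorem (c < log_b(a), work dominated by leaves), giving O(n^(log_2 105)).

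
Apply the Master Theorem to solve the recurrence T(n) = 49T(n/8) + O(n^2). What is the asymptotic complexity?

Master Theorem for T(n) = 49T(n/8) + O(n^2):

a = 49, b = 8, c = 2
log_b(a) = log_8(49) = 1.8716

Case 3: c = 2 > log_8(49) = 1.8716
T(n) = O(n^2) = O(n^2)

For T(n) = 49T(n/8) + O(n^2): log_8(49) = 1.8716. This is Case 3 of the Master Theorem (c > log_b(a), work dominated by root), giving O(n^2).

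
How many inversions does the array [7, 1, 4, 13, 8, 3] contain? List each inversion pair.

Finding inversions in [7, 1, 4, 13, 8, 3]:

(0, 1): arr[0]=7 > arr[1]=1
(0, 2): arr[0]=7 > arr[2]=4
(0, 5): arr[0]=7 > arr[5]=3
(2, 5): arr[2]=4 > arr[5]=3
(3, 4): arr[3]=13 > arr[4]=8
(3, 5): arr[3]=13 > arr[5]=3
(4, 5): arr[4]=8 > arr[5]=3

Total inversions: 7

The array has 7 inversion(s): (0,1), (0,2), (0,5), (2,5), (3,4), (3,5), (4,5). Each pair (i,j) satisfies i < j and arr[i] > arr[j].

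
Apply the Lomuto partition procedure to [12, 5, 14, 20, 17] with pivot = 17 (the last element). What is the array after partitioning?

Lomuto partition with pivot = 17:

Initial array: [12, 5, 14, 20, 17]

arr[0]=12 <= 17: swap with position 0, array becomes [12, 5, 14, 20, 17]
arr[1]=5 <= 17: swap with position 1, array becomes [12, 5, 14, 20, 17]
arr[2]=14 <= 17: swap with position 2, array becomes [12, 5, 14, 20, 17]
arr[3]=20 > 17: no swap

Place pivot at position 3: [12, 5, 14, 17, 20]
Pivot position: 3

After partitioning with pivot 17, the array becomes [12, 5, 14, 17, 20]. The pivot is placed at index 3. All elements to the left of the pivot are <= 17, and all elements to the right are > 17.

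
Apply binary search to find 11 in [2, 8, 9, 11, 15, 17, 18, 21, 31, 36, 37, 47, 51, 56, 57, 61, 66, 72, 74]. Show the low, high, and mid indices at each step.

Binary search for 11 in [2, 8, 9, 11, 15, 17, 18, 21, 31, 36, 37, 47, 51, 56, 57, 61, 66, 72, 74]:

lo=0, hi=18, mid=9, arr[mid]=36 -> 36 > 11, search left half
lo=0, hi=8, mid=4, arr[mid]=15 -> 15 > 11, search left half
lo=0, hi=3, mid=1, arr[mid]=8 -> 8 < 11, search right half
lo=2, hi=3, mid=2, arr[mid]=9 -> 9 < 11, search right half
lo=3, hi=3, mid=3, arr[mid]=11 -> Found target at index 3!

Binary search finds 11 at index 3 after 5 comparisons. The search repeatedly halves the search space by comparing with the middle element.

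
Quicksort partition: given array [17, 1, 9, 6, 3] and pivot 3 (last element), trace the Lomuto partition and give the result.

Lomuto partition with pivot = 3:

Initial array: [17, 1, 9, 6, 3]

arr[0]=17 > 3: no swap
arr[1]=1 <= 3: swap with position 0, array becomes [1, 17, 9, 6, 3]
arr[2]=9 > 3: no swap
arr[3]=6 > 3: no swap

Place pivot at position 1: [1, 3, 9, 6, 17]
Pivot position: 1

After partitioning with pivot 3, the array becomes [1, 3, 9, 6, 17]. The pivot is placed at index 1. All elements to the left of the pivot are <= 3, and all elements to the right are > 3.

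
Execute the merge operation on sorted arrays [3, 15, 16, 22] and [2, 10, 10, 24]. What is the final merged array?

Merging process:

Compare 3 vs 2: take 2 from right. Merged: [2]
Compare 3 vs 10: take 3 from left. Merged: [2, 3]
Compare 15 vs 10: take 10 from right. Merged: [2, 3, 10]
Compare 15 vs 10: take 10 from right. Merged: [2, 3, 10, 10]
Compare 15 vs 24: take 15 from left. Merged: [2, 3, 10, 10, 15]
Compare 16 vs 24: take 16 from left. Merged: [2, 3, 10, 10, 15, 16]
Compare 22 vs 24: take 22 from left. Merged: [2, 3, 10, 10, 15, 16, 22]
Append remaining from right: [24]. Merged: [2, 3, 10, 10, 15, 16, 22, 24]

Final merged array: [2, 3, 10, 10, 15, 16, 22, 24]
Total comparisons: 7

The merged array is [2, 3, 10, 10, 15, 16, 22, 24], requiring 7 comparisons. The merge step runs in O(n) time where n is the total number of elements.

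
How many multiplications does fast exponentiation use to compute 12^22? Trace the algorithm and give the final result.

Computing 12^22 by squaring (build up from 12^1; each line after the first costs one multiplication):

12^1 = 12
12^2 = (12^1)^2 = 12^2 = 144
12^4 = (12^2)^2 = 144^2 = 20736
12^5 = 12 * 12^4 = 12 * 20736 = 248832
12^10 = (12^5)^2 = 248832^2 = 61917364224
12^11 = 12 * 12^10 = 12 * 61917364224 = 743008370688
12^22 = (12^11)^2 = 743008370688^2 = 552061438912436417593344

Result: 552061438912436417593344
Multiplications needed: 6 (6 lines after 12^1)

12^22 = 552061438912436417593344. Using exponentiation by squaring, this requires 6 multiplications. The key idea: if the exponent is even, square the half-power; if odd, multiply by the base once.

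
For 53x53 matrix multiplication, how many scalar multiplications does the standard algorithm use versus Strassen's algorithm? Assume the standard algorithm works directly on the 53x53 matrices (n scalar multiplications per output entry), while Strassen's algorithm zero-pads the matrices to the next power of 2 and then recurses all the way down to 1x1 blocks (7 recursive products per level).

Matrix multiplication for 53x53 matrices:

Strassen's algorithm requires power-of-2 dimensions. Pad 53x53 to 64x64 (next power of 2).

Standard algorithm: 53^3 = 148877 multiplications
Strassen's algorithm: 7^(log2(64)) = 7^6 = 117649 multiplications
Savings: 148877 - 117649 = 31228 multiplications

Standard: 148877 multiplications (53^3). Strassen: 117649 multiplications (7^6, after padding to 64x64). Strassen reduces 8 recursive multiplications to 7 at each level.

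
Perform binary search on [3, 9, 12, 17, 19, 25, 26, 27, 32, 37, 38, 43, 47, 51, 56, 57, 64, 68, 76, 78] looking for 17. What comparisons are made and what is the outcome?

Binary search for 17 in [3, 9, 12, 17, 19, 25, 26, 27, 32, 37, 38, 43, 47, 51, 56, 57, 64, 68, 76, 78]:

lo=0, hi=19, mid=9, arr[mid]=37 -> 37 > 17, search left half
lo=0, hi=8, mid=4, arr[mid]=19 -> 19 > 17, search left half
lo=0, hi=3, mid=1, arr[mid]=9 -> 9 < 17, search right half
lo=2, hi=3, mid=2, arr[mid]=12 -> 12 < 17, search right half
lo=3, hi=3, mid=3, arr[mid]=17 -> Found target at index 3!

Binary search finds 17 at index 3 after 5 comparisons. The search repeatedly halves the search space by comparing with the middle element.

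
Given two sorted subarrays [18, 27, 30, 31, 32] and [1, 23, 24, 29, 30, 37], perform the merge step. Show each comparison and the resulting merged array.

Merging process:

Compare 18 vs 1: take 1 from right. Merged: [1]
Compare 18 vs 23: take 18 from left. Merged: [1, 18]
Compare 27 vs 23: take 23 from right. Merged: [1, 18, 23]
Compare 27 vs 24: take 24 from right. Merged: [1, 18, 23, 24]
Compare 27 vs 29: take 27 from left. Merged: [1, 18, 23, 24, 27]
Compare 30 vs 29: take 29 from right. Merged: [1, 18, 23, 24, 27, 29]
Compare 30 vs 30: take 30 from left. Merged: [1, 18, 23, 24, 27, 29, 30]
Compare 31 vs 30: take 30 from right. Merged: [1, 18, 23, 24, 27, 29, 30, 30]
Compare 31 vs 37: take 31 from left. Merged: [1, 18, 23, 24, 27, 29, 30, 30, 31]
Compare 32 vs 37: take 32 from left. Merged: [1, 18, 23, 24, 27, 29, 30, 30, 31, 32]
Append remaining from right: [37]. Merged: [1, 18, 23, 24, 27, 29, 30, 30, 31, 32, 37]

Final merged array: [1, 18, 23, 24, 27, 29, 30, 30, 31, 32, 37]
Total comparisons: 10

The merged array is [1, 18, 23, 24, 27, 29, 30, 30, 31, 32, 37], requiring 10 comparisons. The merge step runs in O(n) time where n is the total number of elements.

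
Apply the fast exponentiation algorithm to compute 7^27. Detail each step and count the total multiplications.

Computing 7^27 by squaring (build up from 7^1; each line after the first costs one multiplication):

7^1 = 7
7^2 = (7^1)^2 = 7^2 = 49
7^3 = 7 * 7^2 = 7 * 49 = 343
7^6 = (7^3)^2 = 343^2 = 117649
7^12 = (7^6)^2 = 117649^2 = 13841287201
7^13 = 7 * 7^12 = 7 * 13841287201 = 96889010407
7^26 = (7^13)^2 = 96889010407^2 = 9387480337647754305649
7^27 = 7 * 7^26 = 7 * 9387480337647754305649 = 65712362363534280139543

Result: 65712362363534280139543
Multiplications needed: 7 (7 lines after 7^1)

7^27 = 65712362363534280139543. Using exponentiation by squaring, this requires 7 multiplications. The key idea: if the exponent is even, square the half-power; if odd, multiply by the base once.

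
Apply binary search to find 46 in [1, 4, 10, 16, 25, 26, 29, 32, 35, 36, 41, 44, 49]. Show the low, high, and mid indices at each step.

Binary search for 46 in [1, 4, 10, 16, 25, 26, 29, 32, 35, 36, 41, 44, 49]:

lo=0, hi=12, mid=6, arr[mid]=29 -> 29 < 46, search right half
lo=7, hi=12, mid=9, arr[mid]=36 -> 36 < 46, search right half
lo=10, hi=12, mid=11, arr[mid]=44 -> 44 < 46, search right half
lo=12, hi=12, mid=12, arr[mid]=49 -> 49 > 46, search left half
lo=12 > hi=11, target 46 not found

Binary search determines that 46 is not in the array after 4 comparisons. The search space was exhausted without finding the target.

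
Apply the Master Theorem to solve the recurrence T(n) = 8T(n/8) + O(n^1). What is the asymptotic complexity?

Master Theorem for T(n) = 8T(n/8) + O(n^1):

a = 8, b = 8, c = 1
log_b(a) = log_8(8) = 1.0000

Case 2: c = 1 = log_8(8) = 1.0000
T(n) = O(n^1 log n) = O(n log n)

For T(n) = 8T(n/8) + O(n^1): log_8(8) = 1.0000. This is Case 2 of the Master Theorem (c = log_b(a), equal work at all levels), giving O(n log n).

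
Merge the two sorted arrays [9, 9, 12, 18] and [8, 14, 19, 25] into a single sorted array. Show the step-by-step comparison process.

Merging process:

Compare 9 vs 8: take 8 from right. Merged: [8]
Compare 9 vs 14: take 9 from left. Merged: [8, 9]
Compare 9 vs 14: take 9 from left. Merged: [8, 9, 9]
Compare 12 vs 14: take 12 from left. Merged: [8, 9, 9, 12]
Compare 18 vs 14: take 14 from right. Merged: [8, 9, 9, 12, 14]
Compare 18 vs 19: take 18 from left. Merged: [8, 9, 9, 12, 14, 18]
Append remaining from right: [19, 25]. Merged: [8, 9, 9, 12, 14, 18, 19, 25]

Final merged array: [8, 9, 9, 12, 14, 18, 19, 25]
Total comparisons: 6

The merged array is [8, 9, 9, 12, 14, 18, 19, 25], requiring 6 comparisons. The merge step runs in O(n) time where n is the total number of elements.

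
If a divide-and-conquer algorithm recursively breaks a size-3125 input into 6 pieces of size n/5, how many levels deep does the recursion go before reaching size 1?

For divide and conquer with division factor 5:

Problem sizes at each level:
Level 0: 3125
Level 1: 625
Level 2: 125
Level 3: 25
Level 4: 5
Level 5: 1

The root is level 0 and the size-1 base case is level 5 (the tree spans levels 0 through 5, i.e. 6 levels counting the root), so the depth is the number of divisions: log_5(3125) = 5

The recursion tree depth is log_5(3125) = 5. At each level, the problem size is divided by 5, so it takes 5 divisions to reduce to a base case of size 1. The algorithm makes 6 recursive calls at each level.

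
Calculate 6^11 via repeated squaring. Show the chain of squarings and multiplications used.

Computing 6^11 by squaring (build up from 6^1; each line after the first costs one multiplication):

6^1 = 6
6^2 = (6^1)^2 = 6^2 = 36
6^4 = (6^2)^2 = 36^2 = 1296
6^5 = 6 * 6^4 = 6 * 1296 = 7776
6^10 = (6^5)^2 = 7776^2 = 60466176
6^11 = 6 * 6^10 = 6 * 60466176 = 362797056

Result: 362797056
Multiplications needed: 5 (5 lines after 6^1)

6^11 = 362797056. Using exponentiation by squaring, this requires 5 multiplications. The key idea: if the exponent is even, square the half-power; if odd, multiply by the base once.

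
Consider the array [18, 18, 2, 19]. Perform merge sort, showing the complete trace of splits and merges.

Merge sort trace:

Split: [18, 18, 2, 19] -> [18, 18] and [2, 19]
  Split: [18, 18] -> [18] and [18]
  Merge: [18] + [18] -> [18, 18]
  Split: [2, 19] -> [2] and [19]
  Merge: [2] + [19] -> [2, 19]
Merge: [18, 18] + [2, 19] -> [2, 18, 18, 19]

Final sorted array: [2, 18, 18, 19]

The merge sort proceeds by recursively splitting the array and merging sorted halves.
After all merges, the sorted array is [2, 18, 18, 19].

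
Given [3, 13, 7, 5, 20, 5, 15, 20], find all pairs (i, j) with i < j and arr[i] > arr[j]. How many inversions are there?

Finding inversions in [3, 13, 7, 5, 20, 5, 15, 20]:

(1, 2): arr[1]=13 > arr[2]=7
(1, 3): arr[1]=13 > arr[3]=5
(1, 5): arr[1]=13 > arr[5]=5
(2, 3): arr[2]=7 > arr[3]=5
(2, 5): arr[2]=7 > arr[5]=5
(4, 5): arr[4]=20 > arr[5]=5
(4, 6): arr[4]=20 > arr[6]=15

Total inversions: 7

The array has 7 inversion(s): (1,2), (1,3), (1,5), (2,3), (2,5), (4,5), (4,6). Each pair (i,j) satisfies i < j and arr[i] > arr[j].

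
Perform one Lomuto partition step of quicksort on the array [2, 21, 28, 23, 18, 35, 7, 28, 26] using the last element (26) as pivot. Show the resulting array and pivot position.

Lomuto partition with pivot = 26:

Initial array: [2, 21, 28, 23, 18, 35, 7, 28, 26]

arr[0]=2 <= 26: swap with position 0, array becomes [2, 21, 28, 23, 18, 35, 7, 28, 26]
arr[1]=21 <= 26: swap with position 1, array becomes [2, 21, 28, 23, 18, 35, 7, 28, 26]
arr[2]=28 > 26: no swap
arr[3]=23 <= 26: swap with position 2, array becomes [2, 21, 23, 28, 18, 35, 7, 28, 26]
arr[4]=18 <= 26: swap with position 3, array becomes [2, 21, 23, 18, 28, 35, 7, 28, 26]
arr[5]=35 > 26: no swap
arr[6]=7 <= 26: swap with position 4, array becomes [2, 21, 23, 18, 7, 35, 28, 28, 26]
arr[7]=28 > 26: no swap

Place pivot at position 5: [2, 21, 23, 18, 7, 26, 28, 28, 35]
Pivot position: 5

After partitioning with pivot 26, the array becomes [2, 21, 23, 18, 7, 26, 28, 28, 35]. The pivot is placed at index 5. All elements to the left of the pivot are <= 26, and all elements to the right are > 26.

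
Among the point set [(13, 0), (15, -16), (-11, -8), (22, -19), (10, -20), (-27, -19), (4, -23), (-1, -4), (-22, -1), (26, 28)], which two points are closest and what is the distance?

Computing all pairwise distances among 10 points:

d((13, 0), (15, -16)) = 16.1245
d((13, 0), (-11, -8)) = 25.2982
d((13, 0), (22, -19)) = 21.0238
d((13, 0), (10, -20)) = 20.2237
d((13, 0), (-27, -19)) = 44.2832
d((13, 0), (4, -23)) = 24.6982
d((13, 0), (-1, -4)) = 14.5602
d((13, 0), (-22, -1)) = 35.0143
d((13, 0), (26, 28)) = 30.8707
d((15, -16), (-11, -8)) = 27.2029
d((15, -16), (22, -19)) = 7.6158
d((15, -16), (10, -20)) = 6.4031 <-- minimum
d((15, -16), (-27, -19)) = 42.107
d((15, -16), (4, -23)) = 13.0384
d((15, -16), (-1, -4)) = 20.0
d((15, -16), (-22, -1)) = 39.9249
d((15, -16), (26, 28)) = 45.3542
d((-11, -8), (22, -19)) = 34.7851
d((-11, -8), (10, -20)) = 24.1868
d((-11, -8), (-27, -19)) = 19.4165
d((-11, -8), (4, -23)) = 21.2132
d((-11, -8), (-1, -4)) = 10.7703
d((-11, -8), (-22, -1)) = 13.0384
d((-11, -8), (26, 28)) = 51.6236
d((22, -19), (10, -20)) = 12.0416
d((22, -19), (-27, -19)) = 49.0
d((22, -19), (4, -23)) = 18.4391
d((22, -19), (-1, -4)) = 27.4591
d((22, -19), (-22, -1)) = 47.5395
d((22, -19), (26, 28)) = 47.1699
d((10, -20), (-27, -19)) = 37.0135
d((10, -20), (4, -23)) = 6.7082
d((10, -20), (-1, -4)) = 19.4165
d((10, -20), (-22, -1)) = 37.2156
d((10, -20), (26, 28)) = 50.5964
d((-27, -19), (4, -23)) = 31.257
d((-27, -19), (-1, -4)) = 30.0167
d((-27, -19), (-22, -1)) = 18.6815
d((-27, -19), (26, 28)) = 70.8378
d((4, -23), (-1, -4)) = 19.6469
d((4, -23), (-22, -1)) = 34.0588
d((4, -23), (26, 28)) = 55.5428
d((-1, -4), (-22, -1)) = 21.2132
d((-1, -4), (26, 28)) = 41.8688
d((-22, -1), (26, 28)) = 56.0803

Closest pair: (15, -16) and (10, -20) with distance 6.4031

The closest pair is (15, -16) and (10, -20) with Euclidean distance 6.4031. For 10 points, brute-force pairwise comparison is shown above. For large n, the divide-and-conquer algorithm (sort by x, recurse on halves, check the dividing strip) achieves O(n log n).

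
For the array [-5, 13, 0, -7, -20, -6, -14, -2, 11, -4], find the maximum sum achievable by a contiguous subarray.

Using Kadane's algorithm on [-5, 13, 0, -7, -20, -6, -14, -2, 11, -4]:

Scanning through the array:
Position 1 (value 13): max_ending_here = 13, max_so_far = 13
Position 2 (value 0): max_ending_here = 13, max_so_far = 13
Position 3 (value -7): max_ending_here = 6, max_so_far = 13
Position 4 (value -20): max_ending_here = -14, max_so_far = 13
Position 5 (value -6): max_ending_here = -6, max_so_far = 13
Position 6 (value -14): max_ending_here = -14, max_so_far = 13
Position 7 (value -2): max_ending_here = -2, max_so_far = 13
Position 8 (value 11): max_ending_here = 11, max_so_far = 13
Position 9 (value -4): max_ending_here = 7, max_so_far = 13

Maximum subarray: [13]
Maximum sum: 13

The maximum subarray is [13] with sum 13. This subarray runs from index 1 to index 1.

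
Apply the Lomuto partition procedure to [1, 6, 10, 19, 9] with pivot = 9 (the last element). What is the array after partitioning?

Lomuto partition with pivot = 9:

Initial array: [1, 6, 10, 19, 9]

arr[0]=1 <= 9: swap with position 0, array becomes [1, 6, 10, 19, 9]
arr[1]=6 <= 9: swap with position 1, array becomes [1, 6, 10, 19, 9]
arr[2]=10 > 9: no swap
arr[3]=19 > 9: no swap

Place pivot at position 2: [1, 6, 9, 19, 10]
Pivot position: 2

After partitioning with pivot 9, the array becomes [1, 6, 9, 19, 10]. The pivot is placed at index 2. All elements to the left of the pivot are <= 9, and all elements to the right are > 9.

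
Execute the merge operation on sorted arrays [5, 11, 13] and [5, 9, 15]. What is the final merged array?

Merging process:

Compare 5 vs 5: take 5 from left. Merged: [5]
Compare 11 vs 5: take 5 from right. Merged: [5, 5]
Compare 11 vs 9: take 9 from right. Merged: [5, 5, 9]
Compare 11 vs 15: take 11 from left. Merged: [5, 5, 9, 11]
Compare 13 vs 15: take 13 from left. Merged: [5, 5, 9, 11, 13]
Append remaining from right: [15]. Merged: [5, 5, 9, 11, 13, 15]

Final merged array: [5, 5, 9, 11, 13, 15]
Total comparisons: 5

The merged array is [5, 5, 9, 11, 13, 15], requiring 5 comparisons. The merge step runs in O(n) time where n is the total number of elements.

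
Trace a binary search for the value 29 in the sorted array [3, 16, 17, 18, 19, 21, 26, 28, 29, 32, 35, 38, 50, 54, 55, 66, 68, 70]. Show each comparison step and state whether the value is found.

Binary search for 29 in [3, 16, 17, 18, 19, 21, 26, 28, 29, 32, 35, 38, 50, 54, 55, 66, 68, 70]:

lo=0, hi=17, mid=8, arr[mid]=29 -> Found target at index 8!

Binary search finds 29 at index 8 after 1 comparisons. The search repeatedly halves the search space by comparing with the middle element.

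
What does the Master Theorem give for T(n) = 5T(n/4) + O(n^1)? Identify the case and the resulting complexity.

Master Theorem for T(n) = 5T(n/4) + O(n^1):

a = 5, b = 4, c = 1
log_b(a) = log_4(5) = 1.1610

Case 1: c = 1 < log_4(5) = 1.1610
T(n) = O(n^(log_4 5))

For T(n) = 5T(n/4) + O(n^1): log_4(5) = 1.1610. This is Case 1 of the Master Theorem (c < log_b(a), work dominated by leaves), giving O(n^(log_4 5)).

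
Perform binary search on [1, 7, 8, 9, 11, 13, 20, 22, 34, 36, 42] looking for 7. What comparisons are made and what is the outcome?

Binary search for 7 in [1, 7, 8, 9, 11, 13, 20, 22, 34, 36, 42]:

lo=0, hi=10, mid=5, arr[mid]=13 -> 13 > 7, search left half
lo=0, hi=4, mid=2, arr[mid]=8 -> 8 > 7, search left half
lo=0, hi=1, mid=0, arr[mid]=1 -> 1 < 7, search right half
lo=1, hi=1, mid=1, arr[mid]=7 -> Found target at index 1!

Binary search finds 7 at index 1 after 4 comparisons. The search repeatedly halves the search space by comparing with the middle element.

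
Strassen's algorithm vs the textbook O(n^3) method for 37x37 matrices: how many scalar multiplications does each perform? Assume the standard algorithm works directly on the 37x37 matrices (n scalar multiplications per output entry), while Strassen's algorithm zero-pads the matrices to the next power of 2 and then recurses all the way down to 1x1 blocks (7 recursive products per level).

Matrix multiplication for 37x37 matrices:

Strassen's algorithm requires power-of-2 dimensions. Pad 37x37 to 64x64 (next power of 2).

Standard algorithm: 37^3 = 50653 multiplications
Strassen's algorithm: 7^(log2(64)) = 7^6 = 117649 multiplications
Difference: 50653 - 117649 = -66996 (Strassen uses MORE here due to padding overhead — for small or just-over-power-of-2 n, padding can outweigh the per-level savings)

Standard: 50653 multiplications (37^3). Strassen: 117649 multiplications (7^6, after padding to 64x64). Strassen reduces 8 recursive multiplications to 7 at each level.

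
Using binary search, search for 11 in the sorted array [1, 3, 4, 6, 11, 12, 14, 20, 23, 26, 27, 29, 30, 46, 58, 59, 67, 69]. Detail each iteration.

Binary search for 11 in [1, 3, 4, 6, 11, 12, 14, 20, 23, 26, 27, 29, 30, 46, 58, 59, 67, 69]:

lo=0, hi=17, mid=8, arr[mid]=23 -> 23 > 11, search left half
lo=0, hi=7, mid=3, arr[mid]=6 -> 6 < 11, search right half
lo=4, hi=7, mid=5, arr[mid]=12 -> 12 > 11, search left half
lo=4, hi=4, mid=4, arr[mid]=11 -> Found target at index 4!

Binary search finds 11 at index 4 after 4 comparisons. The search repeatedly halves the search space by comparing with the middle element.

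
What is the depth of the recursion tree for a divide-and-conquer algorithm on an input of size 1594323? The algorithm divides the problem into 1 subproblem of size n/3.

For divide and conquer with division factor 3:

Problem sizes at each level:
Level 0: 1594323
Level 1: 531441
Level 2: 177147
Level 3: 59049
Level 4: 19683
Level 5: 6561
Level 6: 2187
Level 7: 729
Level 8: 243
Level 9: 81
Level 10: 27
Level 11: 9
Level 12: 3
Level 13: 1

The root is level 0 and the size-1 base case is level 13 (the tree spans levels 0 through 13, i.e. 14 levels counting the root), so the depth is the number of divisions: log_3(1594323) = 13

The recursion tree depth is log_3(1594323) = 13. At each level, the problem size is divided by 3, so it takes 13 divisions to reduce to a base case of size 1. The algorithm makes 1 recursive call at each level.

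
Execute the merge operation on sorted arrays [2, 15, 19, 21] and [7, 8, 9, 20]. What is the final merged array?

Merging process:

Compare 2 vs 7: take 2 from left. Merged: [2]
Compare 15 vs 7: take 7 from right. Merged: [2, 7]
Compare 15 vs 8: take 8 from right. Merged: [2, 7, 8]
Compare 15 vs 9: take 9 from right. Merged: [2, 7, 8, 9]
Compare 15 vs 20: take 15 from left. Merged: [2, 7, 8, 9, 15]
Compare 19 vs 20: take 19 from left. Merged: [2, 7, 8, 9, 15, 19]
Compare 21 vs 20: take 20 from right. Merged: [2, 7, 8, 9, 15, 19, 20]
Append remaining from left: [21]. Merged: [2, 7, 8, 9, 15, 19, 20, 21]

Final merged array: [2, 7, 8, 9, 15, 19, 20, 21]
Total comparisons: 7

The merged array is [2, 7, 8, 9, 15, 19, 20, 21], requiring 7 comparisons. The merge step runs in O(n) time where n is the total number of elements.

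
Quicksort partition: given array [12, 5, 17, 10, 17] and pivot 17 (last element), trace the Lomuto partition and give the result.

Lomuto partition with pivot = 17:

Initial array: [12, 5, 17, 10, 17]

arr[0]=12 <= 17: swap with position 0, array becomes [12, 5, 17, 10, 17]
arr[1]=5 <= 17: swap with position 1, array becomes [12, 5, 17, 10, 17]
arr[2]=17 <= 17: swap with position 2, array becomes [12, 5, 17, 10, 17]
arr[3]=10 <= 17: swap with position 3, array becomes [12, 5, 17, 10, 17]

Place pivot at position 4: [12, 5, 17, 10, 17]
Pivot position: 4

After partitioning with pivot 17, the array becomes [12, 5, 17, 10, 17]. The pivot is placed at index 4. All elements to the left of the pivot are <= 17, and all elements to the right are > 17.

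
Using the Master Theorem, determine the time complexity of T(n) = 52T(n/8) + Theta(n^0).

Master Theorem for T(n) = 52T(n/8) + O(n^0):

a = 52, b = 8, c = 0
log_b(a) = log_8(52) = 1.9001

Case 1: c = 0 < log_8(52) = 1.9001
T(n) = O(n^(log_8 52))

For T(n) = 52T(n/8) + O(n^0): log_8(52) = 1.9001. This is Case 1 of the Master Theorem (c < log_b(a), work dominated by leaves), giving O(n^(log_8 52)).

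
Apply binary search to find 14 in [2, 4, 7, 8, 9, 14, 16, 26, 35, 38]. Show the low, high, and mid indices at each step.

Binary search for 14 in [2, 4, 7, 8, 9, 14, 16, 26, 35, 38]:

lo=0, hi=9, mid=4, arr[mid]=9 -> 9 < 14, search right half
lo=5, hi=9, mid=7, arr[mid]=26 -> 26 > 14, search left half
lo=5, hi=6, mid=5, arr[mid]=14 -> Found target at index 5!

Binary search finds 14 at index 5 after 3 comparisons. The search repeatedly halves the search space by comparing with the middle element.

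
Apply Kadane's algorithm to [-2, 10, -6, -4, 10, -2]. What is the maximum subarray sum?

Using Kadane's algorithm on [-2, 10, -6, -4, 10, -2]:

Scanning through the array:
Position 1 (value 10): max_ending_here = 10, max_so_far = 10
Position 2 (value -6): max_ending_here = 4, max_so_far = 10
Position 3 (value -4): max_ending_here = 0, max_so_far = 10
Position 4 (value 10): max_ending_here = 10, max_so_far = 10
Position 5 (value -2): max_ending_here = 8, max_so_far = 10

Maximum subarray: [10]
Maximum sum: 10

The maximum subarray is [10] with sum 10. This subarray runs from index 1 to index 1.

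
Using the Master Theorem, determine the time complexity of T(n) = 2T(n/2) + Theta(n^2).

Master Theorem for T(n) = 2T(n/2) + O(n^2):

a = 2, b = 2, c = 2
log_b(a) = log_2(2) = 1.0000

Case 3: c = 2 > log_2(2) = 1.0000
T(n) = O(n^2) = O(n^2)

For T(n) = 2T(n/2) + O(n^2): log_2(2) = 1.0000. This is Case 3 of the Master Theorem (c > log_b(a), work dominated by root), giving O(n^2).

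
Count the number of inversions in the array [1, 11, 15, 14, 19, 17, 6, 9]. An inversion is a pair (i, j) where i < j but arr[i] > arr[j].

Finding inversions in [1, 11, 15, 14, 19, 17, 6, 9]:

(1, 6): arr[1]=11 > arr[6]=6
(1, 7): arr[1]=11 > arr[7]=9
(2, 3): arr[2]=15 > arr[3]=14
(2, 6): arr[2]=15 > arr[6]=6
(2, 7): arr[2]=15 > arr[7]=9
(3, 6): arr[3]=14 > arr[6]=6
(3, 7): arr[3]=14 > arr[7]=9
(4, 5): arr[4]=19 > arr[5]=17
(4, 6): arr[4]=19 > arr[6]=6
(4, 7): arr[4]=19 > arr[7]=9
(5, 6): arr[5]=17 > arr[6]=6
(5, 7): arr[5]=17 > arr[7]=9

Total inversions: 12

The array has 12 inversion(s): (1,6), (1,7), (2,3), (2,6), (2,7), (3,6), (3,7), (4,5), (4,6), (4,7), (5,6), (5,7). Each pair (i,j) satisfies i < j and arr[i] > arr[j].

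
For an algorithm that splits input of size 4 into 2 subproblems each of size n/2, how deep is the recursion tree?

For divide and conquer with division factor 2:

Problem sizes at each level:
Level 0: 4
Level 1: 2
Level 2: 1

The root is level 0 and the size-1 base case is level 2 (the tree spans levels 0 through 2, i.e. 3 levels counting the root), so the depth is the number of divisions: log_2(4) = 2

The recursion tree depth is log_2(4) = 2. At each level, the problem size is divided by 2, so it takes 2 divisions to reduce to a base case of size 1. The algorithm makes 2 recursive calls at each level.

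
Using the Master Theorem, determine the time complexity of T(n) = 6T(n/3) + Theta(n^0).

Master Theorem for T(n) = 6T(n/3) + O(n^0):

a = 6, b = 3, c = 0
log_b(a) = log_3(6) = 1.6309

Case 1: c = 0 < log_3(6) = 1.6309
T(n) = O(n^(log_3 6))

For T(n) = 6T(n/3) + O(n^0): log_3(6) = 1.6309. This is Case 1 of the Master Theorem (c < log_b(a), work dominated by leaves), giving O(n^(log_3 6)).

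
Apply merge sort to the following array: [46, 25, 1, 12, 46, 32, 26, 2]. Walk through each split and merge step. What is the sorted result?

Merge sort trace:

Split: [46, 25, 1, 12, 46, 32, 26, 2] -> [46, 25, 1, 12] and [46, 32, 26, 2]
  Split: [46, 25, 1, 12] -> [46, 25] and [1, 12]
    Split: [46, 25] -> [46] and [25]
    Merge: [46] + [25] -> [25, 46]
    Split: [1, 12] -> [1] and [12]
    Merge: [1] + [12] -> [1, 12]
  Merge: [25, 46] + [1, 12] -> [1, 12, 25, 46]
  Split: [46, 32, 26, 2] -> [46, 32] and [26, 2]
    Split: [46, 32] -> [46] and [32]
    Merge: [46] + [32] -> [32, 46]
    Split: [26, 2] -> [26] and [2]
    Merge: [26] + [2] -> [2, 26]
  Merge: [32, 46] + [2, 26] -> [2, 26, 32, 46]
Merge: [1, 12, 25, 46] + [2, 26, 32, 46] -> [1, 2, 12, 25, 26, 32, 46, 46]

Final sorted array: [1, 2, 12, 25, 26, 32, 46, 46]

The merge sort proceeds by recursively splitting the array and merging sorted halves.
After all merges, the sorted array is [1, 2, 12, 25, 26, 32, 46, 46].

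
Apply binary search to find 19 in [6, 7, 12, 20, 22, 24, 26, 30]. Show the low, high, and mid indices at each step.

Binary search for 19 in [6, 7, 12, 20, 22, 24, 26, 30]:

lo=0, hi=7, mid=3, arr[mid]=20 -> 20 > 19, search left half
lo=0, hi=2, mid=1, arr[mid]=7 -> 7 < 19, search right half
lo=2, hi=2, mid=2, arr[mid]=12 -> 12 < 19, search right half
lo=3 > hi=2, target 19 not found

Binary search determines that 19 is not in the array after 3 comparisons. The search space was exhausted without finding the target.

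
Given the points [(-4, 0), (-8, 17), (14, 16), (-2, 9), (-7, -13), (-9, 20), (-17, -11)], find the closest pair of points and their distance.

Computing all pairwise distances among 7 points:

d((-4, 0), (-8, 17)) = 17.4642
d((-4, 0), (14, 16)) = 24.0832
d((-4, 0), (-2, 9)) = 9.2195
d((-4, 0), (-7, -13)) = 13.3417
d((-4, 0), (-9, 20)) = 20.6155
d((-4, 0), (-17, -11)) = 17.0294
d((-8, 17), (14, 16)) = 22.0227
d((-8, 17), (-2, 9)) = 10.0
d((-8, 17), (-7, -13)) = 30.0167
d((-8, 17), (-9, 20)) = 3.1623 <-- minimum
d((-8, 17), (-17, -11)) = 29.4109
d((14, 16), (-2, 9)) = 17.4642
d((14, 16), (-7, -13)) = 35.805
d((14, 16), (-9, 20)) = 23.3452
d((14, 16), (-17, -11)) = 41.1096
d((-2, 9), (-7, -13)) = 22.561
d((-2, 9), (-9, 20)) = 13.0384
d((-2, 9), (-17, -11)) = 25.0
d((-7, -13), (-9, 20)) = 33.0606
d((-7, -13), (-17, -11)) = 10.198
d((-9, 20), (-17, -11)) = 32.0156

Closest pair: (-8, 17) and (-9, 20) with distance 3.1623

The closest pair is (-8, 17) and (-9, 20) with Euclidean distance 3.1623. For 7 points, brute-force pairwise comparison is shown above. For large n, the divide-and-conquer algorithm (sort by x, recurse on halves, check the dividing strip) achieves O(n log n).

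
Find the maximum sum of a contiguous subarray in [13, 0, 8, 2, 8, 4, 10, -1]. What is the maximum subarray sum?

Using Kadane's algorithm on [13, 0, 8, 2, 8, 4, 10, -1]:

Scanning through the array:
Position 1 (value 0): max_ending_here = 13, max_so_far = 13
Position 2 (value 8): max_ending_here = 21, max_so_far = 21
Position 3 (value 2): max_ending_here = 23, max_so_far = 23
Position 4 (value 8): max_ending_here = 31, max_so_far = 31
Position 5 (value 4): max_ending_here = 35, max_so_far = 35
Position 6 (value 10): max_ending_here = 45, max_so_far = 45
Position 7 (value -1): max_ending_here = 44, max_so_far = 45

Maximum subarray: [13, 0, 8, 2, 8, 4, 10]
Maximum sum: 45

The maximum subarray is [13, 0, 8, 2, 8, 4, 10] with sum 45. This subarray runs from index 0 to index 6.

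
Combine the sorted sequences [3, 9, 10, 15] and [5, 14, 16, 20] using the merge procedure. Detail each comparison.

Merging process:

Compare 3 vs 5: take 3 from left. Merged: [3]
Compare 9 vs 5: take 5 from right. Merged: [3, 5]
Compare 9 vs 14: take 9 from left. Merged: [3, 5, 9]
Compare 10 vs 14: take 10 from left. Merged: [3, 5, 9, 10]
Compare 15 vs 14: take 14 from right. Merged: [3, 5, 9, 10, 14]
Compare 15 vs 16: take 15 from left. Merged: [3, 5, 9, 10, 14, 15]
Append remaining from right: [16, 20]. Merged: [3, 5, 9, 10, 14, 15, 16, 20]

Final merged array: [3, 5, 9, 10, 14, 15, 16, 20]
Total comparisons: 6

The merged array is [3, 5, 9, 10, 14, 15, 16, 20], requiring 6 comparisons. The merge step runs in O(n) time where n is the total number of elements.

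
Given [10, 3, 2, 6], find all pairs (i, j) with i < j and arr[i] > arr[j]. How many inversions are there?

Finding inversions in [10, 3, 2, 6]:

(0, 1): arr[0]=10 > arr[1]=3
(0, 2): arr[0]=10 > arr[2]=2
(0, 3): arr[0]=10 > arr[3]=6
(1, 2): arr[1]=3 > arr[2]=2

Total inversions: 4

The array has 4 inversion(s): (0,1), (0,2), (0,3), (1,2). Each pair (i,j) satisfies i < j and arr[i] > arr[j].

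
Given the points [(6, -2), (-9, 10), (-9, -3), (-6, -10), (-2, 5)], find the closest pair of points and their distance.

Computing all pairwise distances among 5 points:

d((6, -2), (-9, 10)) = 19.2094
d((6, -2), (-9, -3)) = 15.0333
d((6, -2), (-6, -10)) = 14.4222
d((6, -2), (-2, 5)) = 10.6301
d((-9, 10), (-9, -3)) = 13.0
d((-9, 10), (-6, -10)) = 20.2237
d((-9, 10), (-2, 5)) = 8.6023
d((-9, -3), (-6, -10)) = 7.6158 <-- minimum
d((-9, -3), (-2, 5)) = 10.6301
d((-6, -10), (-2, 5)) = 15.5242

Closest pair: (-9, -3) and (-6, -10) with distance 7.6158

The closest pair is (-9, -3) and (-6, -10) with Euclidean distance 7.6158. For 5 points, brute-force pairwise comparison is shown above. For large n, the divide-and-conquer algorithm (sort by x, recurse on halves, check the dividing strip) achieves O(n log n).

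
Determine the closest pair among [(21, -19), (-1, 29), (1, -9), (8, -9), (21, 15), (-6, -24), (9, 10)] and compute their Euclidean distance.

Computing all pairwise distances among 7 points:

d((21, -19), (-1, 29)) = 52.8015
d((21, -19), (1, -9)) = 22.3607
d((21, -19), (8, -9)) = 16.4012
d((21, -19), (21, 15)) = 34.0
d((21, -19), (-6, -24)) = 27.4591
d((21, -19), (9, 10)) = 31.3847
d((-1, 29), (1, -9)) = 38.0526
d((-1, 29), (8, -9)) = 39.0512
d((-1, 29), (21, 15)) = 26.0768
d((-1, 29), (-6, -24)) = 53.2353
d((-1, 29), (9, 10)) = 21.4709
d((1, -9), (8, -9)) = 7.0 <-- minimum
d((1, -9), (21, 15)) = 31.241
d((1, -9), (-6, -24)) = 16.5529
d((1, -9), (9, 10)) = 20.6155
d((8, -9), (21, 15)) = 27.2947
d((8, -9), (-6, -24)) = 20.5183
d((8, -9), (9, 10)) = 19.0263
d((21, 15), (-6, -24)) = 47.4342
d((21, 15), (9, 10)) = 13.0
d((-6, -24), (9, 10)) = 37.1618

Closest pair: (1, -9) and (8, -9) with distance 7.0

The closest pair is (1, -9) and (8, -9) with Euclidean distance 7.0. For 7 points, brute-force pairwise comparison is shown above. For large n, the divide-and-conquer algorithm (sort by x, recurse on halves, check the dividing strip) achieves O(n log n).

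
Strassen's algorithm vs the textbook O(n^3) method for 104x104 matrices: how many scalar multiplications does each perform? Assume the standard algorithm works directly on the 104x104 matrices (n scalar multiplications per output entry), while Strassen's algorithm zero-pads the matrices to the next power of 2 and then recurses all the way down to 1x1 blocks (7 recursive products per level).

Matrix multiplication for 104x104 matrices:

Strassen's algorithm requires power-of-2 dimensions. Pad 104x104 to 128x128 (next power of 2).

Standard algorithm: 104^3 = 1124864 multiplications
Strassen's algorithm: 7^(log2(128)) = 7^7 = 823543 multiplications
Savings: 1124864 - 823543 = 301321 multiplications

Standard: 1124864 multiplications (104^3). Strassen: 823543 multiplications (7^7, after padding to 128x128). Strassen reduces 8 recursive multiplications to 7 at each level.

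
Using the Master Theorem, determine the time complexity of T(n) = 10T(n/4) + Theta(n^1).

Master Theorem for T(n) = 10T(n/4) + O(n^1):

a = 10, b = 4, c = 1
log_b(a) = log_4(10) = 1.6610

Case 1: c = 1 < log_4(10) = 1.6610
T(n) = O(n^(log_4 10))

For T(n) = 10T(n/4) + O(n^1): log_4(10) = 1.6610. This is Case 1 of the Master Theorem (c < log_b(a), work dominated by leaves), giving O(n^(log_4 10)).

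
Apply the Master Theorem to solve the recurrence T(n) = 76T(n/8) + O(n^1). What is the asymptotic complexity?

Master Theorem for T(n) = 76T(n/8) + O(n^1):

a = 76, b = 8, c = 1
log_b(a) = log_8(76) = 2.0826

Case 1: c = 1 < log_8(76) = 2.0826
T(n) = O(n^(log_8 76))

For T(n) = 76T(n/8) + O(n^1): log_8(76) = 2.0826. This is Case 1 of the Master Theorem (c < log_b(a), work dominated by leaves), giving O(n^(log_8 76)).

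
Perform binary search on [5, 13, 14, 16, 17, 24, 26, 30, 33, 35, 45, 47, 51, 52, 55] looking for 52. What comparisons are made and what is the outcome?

Binary search for 52 in [5, 13, 14, 16, 17, 24, 26, 30, 33, 35, 45, 47, 51, 52, 55]:

lo=0, hi=14, mid=7, arr[mid]=30 -> 30 < 52, search right half
lo=8, hi=14, mid=11, arr[mid]=47 -> 47 < 52, search right half
lo=12, hi=14, mid=13, arr[mid]=52 -> Found target at index 13!

Binary search finds 52 at index 13 after 3 comparisons. The search repeatedly halves the search space by comparing with the middle element.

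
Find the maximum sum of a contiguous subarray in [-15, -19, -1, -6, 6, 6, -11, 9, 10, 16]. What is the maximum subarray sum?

Using Kadane's algorithm on [-15, -19, -1, -6, 6, 6, -11, 9, 10, 16]:

Scanning through the array:
Position 1 (value -19): max_ending_here = -19, max_so_far = -15
Position 2 (value -1): max_ending_here = -1, max_so_far = -1
Position 3 (value -6): max_ending_here = -6, max_so_far = -1
Position 4 (value 6): max_ending_here = 6, max_so_far = 6
Position 5 (value 6): max_ending_here = 12, max_so_far = 12
Position 6 (value -11): max_ending_here = 1, max_so_far = 12
Position 7 (value 9): max_ending_here = 10, max_so_far = 12
Position 8 (value 10): max_ending_here = 20, max_so_far = 20
Position 9 (value 16): max_ending_here = 36, max_so_far = 36

Maximum subarray: [6, 6, -11, 9, 10, 16]
Maximum sum: 36

The maximum subarray is [6, 6, -11, 9, 10, 16] with sum 36. This subarray runs from index 4 to index 9.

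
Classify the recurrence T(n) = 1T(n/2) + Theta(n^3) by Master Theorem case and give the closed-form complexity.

Master Theorem for T(n) = 1T(n/2) + O(n^3):

a = 1, b = 2, c = 3
log_b(a) = log_2(1) = 0.0000

Case 3: c = 3 > log_2(1) = 0.0000
T(n) = O(n^3) = O(n^3)

For T(n) = 1T(n/2) + O(n^3): log_2(1) = 0.0000. This is Case 3 of the Master Theorem (c > log_b(a), work dominated by root), giving O(n^3).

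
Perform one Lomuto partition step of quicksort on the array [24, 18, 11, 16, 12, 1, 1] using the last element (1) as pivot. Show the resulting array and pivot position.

Lomuto partition with pivot = 1:

Initial array: [24, 18, 11, 16, 12, 1, 1]

arr[0]=24 > 1: no swap
arr[1]=18 > 1: no swap
arr[2]=11 > 1: no swap
arr[3]=16 > 1: no swap
arr[4]=12 > 1: no swap
arr[5]=1 <= 1: swap with position 0, array becomes [1, 18, 11, 16, 12, 24, 1]

Place pivot at position 1: [1, 1, 11, 16, 12, 24, 18]
Pivot position: 1

After partitioning with pivot 1, the array becomes [1, 1, 11, 16, 12, 24, 18]. The pivot is placed at index 1. All elements to the left of the pivot are <= 1, and all elements to the right are > 1.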